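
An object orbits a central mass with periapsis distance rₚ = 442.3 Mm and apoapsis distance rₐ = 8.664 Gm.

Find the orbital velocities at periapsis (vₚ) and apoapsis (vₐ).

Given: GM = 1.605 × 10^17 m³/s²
rₚ = 442.3 Mm = 4.423 × 10^8 m
rₐ = 8.664 Gm = 8.664 × 10^9 m
GM = 1.605 × 10^17 m³/s²
a = (rₚ + rₐ)/2 = 4.55315 × 10^9 m
Vis-viva: v² = GM (2/r − 1/a)
vₚ² = 1.605 × 10^17 × (4.52182 × 10^-9 − 2.19628 × 10^-10) = 6.90501 × 10^8 m²/s²
vₚ = 26277.4 m/s ≈ 26.28 km/s
vₐ² = 1.605 × 10^17 × (2.3084 × 10^-10 − 2.19628 × 10^-10) = 1.79954 × 10^6 m²/s²
vₐ = 1341.47 m/s ≈ 1.341 km/s

Final answer: vₚ = 26.28 km/s, vₐ = 1.341 km/s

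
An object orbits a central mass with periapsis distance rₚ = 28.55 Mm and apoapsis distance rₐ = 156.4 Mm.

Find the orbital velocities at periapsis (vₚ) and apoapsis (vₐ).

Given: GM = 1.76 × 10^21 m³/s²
rₚ = 28.55 Mm = 2.855 × 10^7 m
rₐ = 156.4 Mm = 1.564 × 10^8 m
GM = 1.76 × 10^21 m³/s²
a = (rₚ + rₐ)/2 = 9.2475 × 10^7 m
Vis-viva: v² = GM (2/r − 1/a)
vₚ² = 1.76 × 10^21 × (7.00525 × 10^-8 − 1.08137 × 10^-8) = 1.0426 × 10^14 m²/s²
vₚ = 1.02108 × 10^7 m/s ≈ 1.021 × 10^4 km/s
vₐ² = 1.76 × 10^21 × (1.27877 × 10^-8 − 1.08137 × 10^-8) = 3.47422 × 10^12 m²/s²
vₐ = 1.86393 × 10^6 m/s ≈ 1864 km/s

Final answer: vₚ = 1.021 × 10^4 km/s, vₐ = 1864 km/s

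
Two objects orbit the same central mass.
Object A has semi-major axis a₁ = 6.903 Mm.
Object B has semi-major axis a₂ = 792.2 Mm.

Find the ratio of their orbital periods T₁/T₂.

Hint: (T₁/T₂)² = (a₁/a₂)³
a₁ = 6.903 Mm = 6.903 × 10^6 m
a₂ = 792.2 Mm = 7.922 × 10^8 m
a₁/a₂ = 0.00871371
T₁/T₂ = (a₁/a₂)^(3/2) = (0.00871371)^1.5 = 0.000813401

Final answer: T₁/T₂ = 0.0008134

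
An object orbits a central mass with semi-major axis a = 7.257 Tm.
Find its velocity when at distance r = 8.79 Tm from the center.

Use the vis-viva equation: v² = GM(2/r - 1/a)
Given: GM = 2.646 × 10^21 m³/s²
a = 7.257 Tm = 7.257 × 10^12 m
r = 8.79 Tm = 8.79 × 10^12 m
GM = 2.646 × 10^21 m³/s²
2/r − 1/a = 2.27531 × 10^-13 − 1.37798 × 10^-13 = 8.97333 × 10^-14 m⁻¹
v² = GM (2/r − 1/a) = 2.37434 × 10^8 m²/s²
v = 15408.9 m/s ≈ 15.41 km/s

Final answer: 15.41 km/s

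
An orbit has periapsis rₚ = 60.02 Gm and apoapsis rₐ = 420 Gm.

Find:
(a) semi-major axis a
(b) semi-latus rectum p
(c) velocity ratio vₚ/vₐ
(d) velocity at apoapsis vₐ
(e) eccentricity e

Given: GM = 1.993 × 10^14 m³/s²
rₚ = 60.02 Gm = 6.002 × 10^10 m
rₐ = 420 Gm = 4.2 × 10^11 m
GM = 1.993 × 10^14 m³/s²
a = (rₚ + rₐ)/2 = 2.4001 × 10^11 m
e = (rₐ − rₚ)/(rₐ + rₚ) = (3.5998 × 10^11) / (4.8002 × 10^11) = 0.749927
(a) a = 2.4001 × 10^11 m ≈ 240 Gm
(b) 1 − e² = 0.437609;  p = a(1 − e²) = 2.4001 × 10^11 × 0.437609 = 1.05031 × 10^11 m ≈ 105 Gm
(c) vₚ/vₐ = rₐ/rₚ (angular momentum) = (4.2 × 10^11) / (6.002 × 10^10) = 6.99767 ≈ 6.998
(d) vₐ² = GM (2/rₐ − 1/a) = 1.993 × 10^14 × (4.7619 × 10^-12 − 4.16649 × 10^-12) = 118.666 m²/s²;  vₐ = 10.8934 m/s ≈ 10.89 m/s
(e) e = 0.749927 ≈ 0.7499

Final answer:
(a) semi-major axis a = 240 Gm
(b) semi-latus rectum p = 105 Gm
(c) velocity ratio vₚ/vₐ = 6.998
(d) velocity at apoapsis vₐ = 10.89 m/s
(e) eccentricity e = 0.7499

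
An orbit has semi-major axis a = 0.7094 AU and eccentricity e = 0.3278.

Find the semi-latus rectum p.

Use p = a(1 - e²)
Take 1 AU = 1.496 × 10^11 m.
a = 0.7094 AU = 1.06126 × 10^11 m
e = 0.3278,  e² = 0.107453,  1 − e² = 0.892547
p = a(1 − e²) = 1.06126 × 10^11 m × 0.892547 = 9.47227 × 10^10 m ≈ 0.6332 AU

Final answer: p = 0.6332 AU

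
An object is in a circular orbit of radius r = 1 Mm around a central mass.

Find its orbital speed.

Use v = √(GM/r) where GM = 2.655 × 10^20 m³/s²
r = 1 Mm = 1 × 10^6 m
GM = 2.655 × 10^20 m³/s²
GM/r = (2.655 × 10^20) / (1 × 10^6) = 2.655 × 10^14 m²/s²
v = √(GM/r) = 1.62942 × 10^7 m/s ≈ 1.629 × 10^4 km/s

Final answer: 1.629 × 10^4 km/s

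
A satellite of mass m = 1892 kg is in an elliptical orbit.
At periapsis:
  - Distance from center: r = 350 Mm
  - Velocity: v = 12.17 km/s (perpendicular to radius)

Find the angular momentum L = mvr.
r = 350 Mm = 3.5 × 10^8 m
v = 12.17 km/s = 12170 m/s
vr = 12170 × 3.5 × 10^8 = 4.2595 × 10^12 m²/s
L = m × vr = 1892 × 4.2595 × 10^12 = 8.05897 × 10^15 kg·m²/s ≈ 8.059 × 10^15 kg·m²/s

Final answer: L = 8.059 × 10^15 kg·m²/s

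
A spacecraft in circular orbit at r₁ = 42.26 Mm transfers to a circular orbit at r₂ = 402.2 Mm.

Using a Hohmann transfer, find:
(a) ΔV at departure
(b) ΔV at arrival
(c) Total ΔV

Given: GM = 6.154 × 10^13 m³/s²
r₁ = 42.26 Mm = 4.226 × 10^7 m
r₂ = 402.2 Mm = 4.022 × 10^8 m
GM = 6.154 × 10^13 m³/s²
Transfer ellipse: a_t = (r₁ + r₂)/2 = 2.2223 × 10^8 m
Circular speed at r₁: v₁ = √(GM/r₁) = 1206.74 m/s
Transfer speed at r₁ (periapsis): v₁ₜ = √(GM(2/r₁ − 1/a_t)) = 1623.43 m/s
(a) ΔV₁ = v₁ₜ − v₁ = 416.69 m/s ≈ 416.7 m/s
Circular speed at r₂: v₂ = √(GM/r₂) = 391.163 m/s
Transfer speed at r₂ (apoapsis): v₂ₜ = √(GM(2/r₂ − 1/a_t)) = 170.577 m/s
(b) ΔV₂ = v₂ − v₂ₜ = 220.586 m/s ≈ 220.6 m/s
(c) ΔV_total = ΔV₁ + ΔV₂ = 637.275 m/s ≈ 637.3 m/s

Final answer:
(a) ΔV₁ = 416.7 m/s
(b) ΔV₂ = 220.6 m/s
(c) ΔV_total = 637.3 m/s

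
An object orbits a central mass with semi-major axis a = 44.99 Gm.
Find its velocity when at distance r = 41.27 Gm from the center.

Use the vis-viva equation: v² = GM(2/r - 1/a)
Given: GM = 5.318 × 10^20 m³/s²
a = 44.99 Gm = 4.499 × 10^10 m
r = 41.27 Gm = 4.127 × 10^10 m
GM = 5.318 × 10^20 m³/s²
2/r − 1/a = 4.84614 × 10^-11 − 2.22272 × 10^-11 = 2.62342 × 10^-11 m⁻¹
v² = GM (2/r − 1/a) = 1.39513 × 10^10 m²/s²
v = 118116 m/s ≈ 118.1 km/s

Final answer: 118.1 km/s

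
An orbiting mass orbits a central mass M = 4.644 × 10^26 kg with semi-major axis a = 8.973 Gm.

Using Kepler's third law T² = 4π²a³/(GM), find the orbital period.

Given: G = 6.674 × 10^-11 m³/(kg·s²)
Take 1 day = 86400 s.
M = 4.644 × 10^26 kg
GM = G × M = 6.674 × 10^-11 × 4.644 × 10^26 = 3.09941 × 10^16 m³/s²
a = 8.973 Gm = 8.973 × 10^9 m
a³ = 7.22459 × 10^29 m³
T = 2π √(a³/GM) = 2π √((7.22459 × 10^29) / (3.09941 × 10^16)) = 2π × 4.828 × 10^6 s
T = 3.03352 × 10^7 s ≈ 351.1 days

Final answer: 351.1 days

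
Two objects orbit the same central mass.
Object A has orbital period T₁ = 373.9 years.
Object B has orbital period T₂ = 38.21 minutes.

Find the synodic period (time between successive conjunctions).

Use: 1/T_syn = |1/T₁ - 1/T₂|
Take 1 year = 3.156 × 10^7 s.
T₁ = 373.9 years = 1.18003 × 10^10 s
T₂ = 38.21 minutes = 2292.6 s
1/T₁ = 8.47437 × 10^-11 s⁻¹
1/T₂ = 0.000436186 s⁻¹
|1/T₁ − 1/T₂| = 0.000436186 s⁻¹
T_syn = 1 / |1/T₁ − 1/T₂| = 2292.6 s ≈ 38.21 minutes

Final answer: T_syn = 38.21 minutes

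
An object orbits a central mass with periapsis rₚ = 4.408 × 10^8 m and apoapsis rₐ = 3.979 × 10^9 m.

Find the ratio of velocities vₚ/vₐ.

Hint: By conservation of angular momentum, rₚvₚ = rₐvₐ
rₚ = 4.408 × 10^8 m
rₐ = 3.979 × 10^9 m
rₚvₚ = rₐvₐ  ⇒  vₚ/vₐ = rₐ/rₚ
vₚ/vₐ = (3.979 × 10^9) / (4.408 × 10^8) = 9.02677

Final answer: vₚ/vₐ = 9.027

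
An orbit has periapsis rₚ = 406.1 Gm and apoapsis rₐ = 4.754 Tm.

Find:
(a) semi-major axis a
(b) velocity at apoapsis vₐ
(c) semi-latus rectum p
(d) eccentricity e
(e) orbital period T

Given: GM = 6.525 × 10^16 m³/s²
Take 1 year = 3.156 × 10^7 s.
rₚ = 406.1 Gm = 4.061 × 10^11 m
rₐ = 4.754 Tm = 4.754 × 10^12 m
GM = 6.525 × 10^16 m³/s²
a = (rₚ + rₐ)/2 = 2.58005 × 10^12 m
e = (rₐ − rₚ)/(rₐ + rₚ) = (4.3479 × 10^12) / (5.1601 × 10^12) = 0.8426
(a) a = 2.58005 × 10^12 m ≈ 2.58 Tm
(b) vₐ² = GM (2/rₐ − 1/a) = 6.525 × 10^16 × (4.20698 × 10^-13 − 3.87589 × 10^-13) = 2160.36 m²/s²;  vₐ = 46.4797 m/s ≈ 46.48 m/s
(c) 1 − e² = 0.290025;  p = a(1 − e²) = 2.58005 × 10^12 × 0.290025 = 7.4828 × 10^11 m ≈ 748.3 Gm
(d) e = 0.8426 ≈ 0.8426
(e) a³ = 1.71745 × 10^37 m³;  T = 2π √(a³/GM) = 2π × 1.62238 × 10^10 s = 1.01937 × 10^11 s ≈ 3230 years

Final answer:
(a) semi-major axis a = 2.58 Tm
(b) velocity at apoapsis vₐ = 46.48 m/s
(c) semi-latus rectum p = 748.3 Gm
(d) eccentricity e = 0.8426
(e) orbital period T = 3230 years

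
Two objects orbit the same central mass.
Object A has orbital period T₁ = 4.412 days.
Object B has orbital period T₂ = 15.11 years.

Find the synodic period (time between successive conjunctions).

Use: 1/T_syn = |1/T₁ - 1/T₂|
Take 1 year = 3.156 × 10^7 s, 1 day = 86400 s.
T₁ = 4.412 days = 381197 s
T₂ = 15.11 years = 4.76872 × 10^8 s
1/T₁ = 2.62332 × 10^-6 s⁻¹
1/T₂ = 2.097 × 10^-9 s⁻¹
|1/T₁ − 1/T₂| = 2.62122 × 10^-6 s⁻¹
T_syn = 1 / |1/T₁ − 1/T₂| = 381502 s ≈ 4.416 days

Final answer: T_syn = 4.416 days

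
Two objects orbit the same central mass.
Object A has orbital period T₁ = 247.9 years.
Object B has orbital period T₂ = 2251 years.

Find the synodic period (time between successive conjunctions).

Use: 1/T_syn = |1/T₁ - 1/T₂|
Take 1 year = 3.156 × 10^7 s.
T₁ = 247.9 years = 7.82372 × 10^9 s
T₂ = 2251 years = 7.10416 × 10^10 s
1/T₁ = 1.27816 × 10^-10 s⁻¹
1/T₂ = 1.40763 × 10^-11 s⁻¹
|1/T₁ − 1/T₂| = 1.1374 × 10^-10 s⁻¹
T_syn = 1 / |1/T₁ − 1/T₂| = 8.79197 × 10^9 s ≈ 278.6 years

Final answer: T_syn = 278.6 years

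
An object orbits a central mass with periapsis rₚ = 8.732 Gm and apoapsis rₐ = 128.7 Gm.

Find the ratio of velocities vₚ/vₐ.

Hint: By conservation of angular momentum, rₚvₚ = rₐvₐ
rₚ = 8.732 Gm = 8.732 × 10^9 m
rₐ = 128.7 Gm = 1.287 × 10^11 m
rₚvₚ = rₐvₐ  ⇒  vₚ/vₐ = rₐ/rₚ
vₚ/vₐ = (1.287 × 10^11) / (8.732 × 10^9) = 14.7389

Final answer: vₚ/vₐ = 14.74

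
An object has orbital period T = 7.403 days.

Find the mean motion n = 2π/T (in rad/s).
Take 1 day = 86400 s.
T = 7.403 days = 639619 s
n = 2π / 639619 s = 9.82332 × 10^-6 rad/s ≈ 9.823 × 10^-6 rad/s

Final answer: n = 9.823 × 10^-6 rad/s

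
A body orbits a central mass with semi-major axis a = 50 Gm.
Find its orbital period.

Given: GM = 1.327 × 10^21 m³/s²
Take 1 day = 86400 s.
a = 50 Gm = 5 × 10^10 m
GM = 1.327 × 10^21 m³/s²
a³ = 1.25 × 10^32 m³
T = 2π √(a³/GM) = 2π √((1.25 × 10^32) / (1.327 × 10^21)) = 2π × 306916 s
T = 1.92841 × 10^6 s ≈ 22.32 days

Final answer: 22.32 days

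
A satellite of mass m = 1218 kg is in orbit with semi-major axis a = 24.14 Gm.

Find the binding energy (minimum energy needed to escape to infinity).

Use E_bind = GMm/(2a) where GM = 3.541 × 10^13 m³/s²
a = 24.14 Gm = 2.414 × 10^10 m
GM = 3.541 × 10^13 m³/s²
m = 1218 kg
GMm = 3.541 × 10^13 × 1218 = 4.31294 × 10^16 m³·kg/s²
2a = 4.828 × 10^10 m
E_bind = GMm/(2a) = 893318 J ≈ 893.3 kJ

Final answer: 893.3 kJ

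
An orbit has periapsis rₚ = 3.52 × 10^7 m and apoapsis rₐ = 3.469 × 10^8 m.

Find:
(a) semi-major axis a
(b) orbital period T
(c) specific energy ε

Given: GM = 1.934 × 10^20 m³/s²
rₚ = 3.52 × 10^7 m
rₐ = 3.469 × 10^8 m
GM = 1.934 × 10^20 m³/s²
a = (rₚ + rₐ)/2 = 1.9105 × 10^8 m
e = (rₐ − rₚ)/(rₐ + rₚ) = (3.117 × 10^8) / (3.821 × 10^8) = 0.815755
(a) a = 1.9105 × 10^8 m ≈ 1.911 × 10^8 m
(b) a³ = 6.97334 × 10^24 m³;  T = 2π √(a³/GM) = 2π × 189.886 s = 1193.09 s ≈ 19.88 minutes
(c) 2a = 3.821 × 10^8 m;  ε = −GM/(2a) = -5.0615 × 10^11 J/kg ≈ -506.2 GJ/kg

Final answer:
(a) semi-major axis a = 1.911 × 10^8 m
(b) orbital period T = 19.88 minutes
(c) specific energy ε = -506.2 GJ/kg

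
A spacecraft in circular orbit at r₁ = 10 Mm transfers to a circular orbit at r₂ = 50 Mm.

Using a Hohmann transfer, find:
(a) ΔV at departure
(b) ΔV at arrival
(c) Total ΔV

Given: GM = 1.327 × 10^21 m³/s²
r₁ = 10 Mm = 1 × 10^7 m
r₂ = 50 Mm = 5 × 10^7 m
GM = 1.327 × 10^21 m³/s²
Transfer ellipse: a_t = (r₁ + r₂)/2 = 3 × 10^7 m
Circular speed at r₁: v₁ = √(GM/r₁) = 1.15195 × 10^7 m/s
Transfer speed at r₁ (periapsis): v₁ₜ = √(GM(2/r₁ − 1/a_t)) = 1.48717 × 10^7 m/s
(a) ΔV₁ = v₁ₜ − v₁ = 3.35212 × 10^6 m/s ≈ 3352 km/s
Circular speed at r₂: v₂ = √(GM/r₂) = 5.1517 × 10^6 m/s
Transfer speed at r₂ (apoapsis): v₂ₜ = √(GM(2/r₂ − 1/a_t)) = 2.97433 × 10^6 m/s
(b) ΔV₂ = v₂ − v₂ₜ = 2.17736 × 10^6 m/s ≈ 2177 km/s
(c) ΔV_total = ΔV₁ + ΔV₂ = 5.52949 × 10^6 m/s ≈ 5529 km/s

Final answer:
(a) ΔV₁ = 3352 km/s
(b) ΔV₂ = 2177 km/s
(c) ΔV_total = 5529 km/s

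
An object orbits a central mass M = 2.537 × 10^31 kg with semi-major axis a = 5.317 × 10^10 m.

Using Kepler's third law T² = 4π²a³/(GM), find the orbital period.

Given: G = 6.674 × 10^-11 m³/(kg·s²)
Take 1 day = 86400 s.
M = 2.537 × 10^31 kg
GM = G × M = 6.674 × 10^-11 × 2.537 × 10^31 = 1.69319 × 10^21 m³/s²
a = 5.317 × 10^10 m
a³ = 1.50314 × 10^32 m³
T = 2π √(a³/GM) = 2π √((1.50314 × 10^32) / (1.69319 × 10^21)) = 2π × 297952 s
T = 1.87209 × 10^6 s ≈ 21.67 days

Final answer: 21.67 days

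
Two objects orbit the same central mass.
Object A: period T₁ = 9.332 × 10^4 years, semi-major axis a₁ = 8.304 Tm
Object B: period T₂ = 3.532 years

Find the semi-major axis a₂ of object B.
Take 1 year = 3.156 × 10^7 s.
T₁ = 9.332 × 10^4 years = 2.94518 × 10^12 s
T₂ = 3.532 years = 1.1147 × 10^8 s
a₁ = 8.304 Tm = 8.304 × 10^12 m
Kepler's third law: (T₂/T₁)² = (a₂/a₁)³  ⇒  a₂ = a₁ (T₂/T₁)^(2/3)
T₂/T₁ = 3.78483 × 10^-5
(T₂/T₁)^(2/3) = 0.00112728
a₂ = 8.304 × 10^12 m × 0.00112728 = 9.36091 × 10^9 m ≈ 9.361 Gm

Final answer: a₂ = 9.361 Gm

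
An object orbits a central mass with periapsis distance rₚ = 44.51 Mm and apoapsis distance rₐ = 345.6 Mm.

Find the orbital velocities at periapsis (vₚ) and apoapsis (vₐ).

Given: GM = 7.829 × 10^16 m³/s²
rₚ = 44.51 Mm = 4.451 × 10^7 m
rₐ = 345.6 Mm = 3.456 × 10^8 m
GM = 7.829 × 10^16 m³/s²
a = (rₚ + rₐ)/2 = 1.95055 × 10^8 m
Vis-viva: v² = GM (2/r − 1/a)
vₚ² = 7.829 × 10^16 × (4.49337 × 10^-8 − 5.12676 × 10^-9) = 3.11649 × 10^9 m²/s²
vₚ = 55825.5 m/s ≈ 55.83 km/s
vₐ² = 7.829 × 10^16 × (5.78704 × 10^-9 − 5.12676 × 10^-9) = 5.16932 × 10^7 m²/s²
vₐ = 7189.8 m/s ≈ 7.19 km/s

Final answer: vₚ = 55.83 km/s, vₐ = 7.19 km/s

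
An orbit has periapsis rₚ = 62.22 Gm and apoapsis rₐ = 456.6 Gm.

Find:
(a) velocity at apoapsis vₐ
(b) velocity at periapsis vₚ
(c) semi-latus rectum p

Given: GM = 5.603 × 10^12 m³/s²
rₚ = 62.22 Gm = 6.222 × 10^10 m
rₐ = 456.6 Gm = 4.566 × 10^11 m
GM = 5.603 × 10^12 m³/s²
a = (rₚ + rₐ)/2 = 2.5941 × 10^11 m
e = (rₐ − rₚ)/(rₐ + rₚ) = (3.9438 × 10^11) / (5.1882 × 10^11) = 0.760148
(a) vₐ² = GM (2/rₐ − 1/a) = 5.603 × 10^12 × (4.3802 × 10^-12 − 3.8549 × 10^-12) = 2.94326 m²/s²;  vₐ = 1.71559 m/s ≈ 1.716 m/s
(b) vₚ² = GM (2/rₚ − 1/a) = 5.603 × 10^12 × (3.2144 × 10^-11 − 3.8549 × 10^-12) = 158.504 m²/s²;  vₚ = 12.5898 m/s ≈ 12.59 m/s
(c) 1 − e² = 0.422175;  p = a(1 − e²) = 2.5941 × 10^11 × 0.422175 = 1.09516 × 10^11 m ≈ 109.5 Gm

Final answer:
(a) velocity at apoapsis vₐ = 1.716 m/s
(b) velocity at periapsis vₚ = 12.59 m/s
(c) semi-latus rectum p = 109.5 Gm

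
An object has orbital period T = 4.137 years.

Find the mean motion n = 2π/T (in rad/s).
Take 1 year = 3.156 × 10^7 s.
T = 4.137 years = 1.30564 × 10^8 s
n = 2π / (1.30564 × 10^8 s) = 4.81235 × 10^-8 rad/s ≈ 4.812 × 10^-8 rad/s

Final answer: n = 4.812 × 10^-8 rad/s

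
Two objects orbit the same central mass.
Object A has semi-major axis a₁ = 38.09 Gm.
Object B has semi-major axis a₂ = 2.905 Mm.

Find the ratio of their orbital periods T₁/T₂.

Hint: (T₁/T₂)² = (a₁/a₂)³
a₁ = 38.09 Gm = 3.809 × 10^10 m
a₂ = 2.905 Mm = 2.905 × 10^6 m
a₁/a₂ = 13111.9
T₁/T₂ = (a₁/a₂)^(3/2) = (13111.9)^1.5 = 1.5014 × 10^6

Final answer: T₁/T₂ = 1.501 × 10^6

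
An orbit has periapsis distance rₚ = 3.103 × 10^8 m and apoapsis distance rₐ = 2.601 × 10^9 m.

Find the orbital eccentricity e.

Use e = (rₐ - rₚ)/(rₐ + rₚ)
rₚ = 3.103 × 10^8 m
rₐ = 2.601 × 10^9 m
rₐ − rₚ = 2.2907 × 10^9 m
rₐ + rₚ = 2.9113 × 10^9 m
e = (rₐ − rₚ)/(rₐ + rₚ) = 0.786831

Final answer: e = 0.7868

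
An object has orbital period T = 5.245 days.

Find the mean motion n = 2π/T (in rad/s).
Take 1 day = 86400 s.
T = 5.245 days = 453168 s
n = 2π / 453168 s = 1.3865 × 10^-5 rad/s ≈ 1.387 × 10^-5 rad/s

Final answer: n = 1.387 × 10^-5 rad/s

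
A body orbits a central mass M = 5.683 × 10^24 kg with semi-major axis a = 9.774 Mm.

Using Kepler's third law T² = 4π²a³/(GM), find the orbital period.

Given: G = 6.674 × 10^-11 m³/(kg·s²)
M = 5.683 × 10^24 kg
GM = G × M = 6.674 × 10^-11 × 5.683 × 10^24 = 3.79283 × 10^14 m³/s²
a = 9.774 Mm = 9.774 × 10^6 m
a³ = 9.33721 × 10^20 m³
T = 2π √(a³/GM) = 2π √((9.33721 × 10^20) / (3.79283 × 10^14)) = 2π × 1569.01 s
T = 9858.4 s ≈ 2.738 hours

Final answer: 2.738 hours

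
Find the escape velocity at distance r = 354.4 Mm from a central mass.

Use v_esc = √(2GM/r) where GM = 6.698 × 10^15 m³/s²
r = 354.4 Mm = 3.544 × 10^8 m
GM = 6.698 × 10^15 m³/s²
2GM/r = 2 × (6.698 × 10^15) / (3.544 × 10^8) = 3.77991 × 10^7 m²/s²
v_esc = √(2GM/r) = 6148.1 m/s ≈ 6.148 km/s

Final answer: 6.148 km/s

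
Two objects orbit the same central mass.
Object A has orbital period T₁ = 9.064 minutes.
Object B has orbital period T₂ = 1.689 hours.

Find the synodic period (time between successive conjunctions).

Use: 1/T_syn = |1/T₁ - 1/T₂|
T₁ = 9.064 minutes = 543.84 s
T₂ = 1.689 hours = 6080.4 s
1/T₁ = 0.00183878 s⁻¹
1/T₂ = 0.000164463 s⁻¹
|1/T₁ − 1/T₂| = 0.00167431 s⁻¹
T_syn = 1 / |1/T₁ − 1/T₂| = 597.26 s ≈ 9.954 minutes

Final answer: T_syn = 9.954 minutes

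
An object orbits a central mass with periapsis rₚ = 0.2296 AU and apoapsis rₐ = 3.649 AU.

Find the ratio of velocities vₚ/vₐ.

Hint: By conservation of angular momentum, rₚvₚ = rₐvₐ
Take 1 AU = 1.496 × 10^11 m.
rₚ = 0.2296 AU = 3.43482 × 10^10 m
rₐ = 3.649 AU = 5.4589 × 10^11 m
rₚvₚ = rₐvₐ  ⇒  vₚ/vₐ = rₐ/rₚ
vₚ/vₐ = (5.4589 × 10^11) / (3.43482 × 10^10) = 15.8929

Final answer: vₚ/vₐ = 15.89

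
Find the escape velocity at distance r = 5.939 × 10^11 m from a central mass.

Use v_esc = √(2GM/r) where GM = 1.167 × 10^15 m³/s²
r = 5.939 × 10^11 m
GM = 1.167 × 10^15 m³/s²
2GM/r = 2 × (1.167 × 10^15) / (5.939 × 10^11) = 3929.95 m²/s²
v_esc = √(2GM/r) = 62.6893 m/s ≈ 62.69 m/s

Final answer: 62.69 m/s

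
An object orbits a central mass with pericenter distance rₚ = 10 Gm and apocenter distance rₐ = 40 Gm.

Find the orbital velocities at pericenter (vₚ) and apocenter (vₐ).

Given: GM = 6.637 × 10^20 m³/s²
rₚ = 10 Gm = 1 × 10^10 m
rₐ = 40 Gm = 4 × 10^10 m
GM = 6.637 × 10^20 m³/s²
a = (rₚ + rₐ)/2 = 2.5 × 10^10 m
Vis-viva: v² = GM (2/r − 1/a)
vₚ² = 6.637 × 10^20 × (2 × 10^-10 − 4 × 10^-11) = 1.06192 × 10^11 m²/s²
vₚ = 325871 m/s ≈ 325.9 km/s
vₐ² = 6.637 × 10^20 × (5 × 10^-11 − 4 × 10^-11) = 6.637 × 10^9 m²/s²
vₐ = 81467.8 m/s ≈ 81.47 km/s

Final answer: vₚ = 325.9 km/s, vₐ = 81.47 km/s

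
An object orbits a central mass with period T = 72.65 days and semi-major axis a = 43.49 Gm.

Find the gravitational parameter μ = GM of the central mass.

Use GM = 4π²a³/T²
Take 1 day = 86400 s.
T = 72.65 days = 6.27696 × 10^6 s
a = 43.49 Gm = 4.349 × 10^10 m
a³ = 8.22561 × 10^31 m³
T² = 3.94002 × 10^13 s²
GM = 4π² × (8.22561 × 10^31) / (3.94002 × 10^13) = 8.24194 × 10^19 m³/s²
GM ≈ 8.242 × 10^19 m³/s²

Final answer: GM = 8.242 × 10^19 m³/s²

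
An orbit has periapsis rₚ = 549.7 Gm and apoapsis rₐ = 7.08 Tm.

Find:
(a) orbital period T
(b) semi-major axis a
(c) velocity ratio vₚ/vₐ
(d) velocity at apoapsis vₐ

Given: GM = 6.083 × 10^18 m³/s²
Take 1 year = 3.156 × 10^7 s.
rₚ = 549.7 Gm = 5.497 × 10^11 m
rₐ = 7.08 Tm = 7.08 × 10^12 m
GM = 6.083 × 10^18 m³/s²
a = (rₚ + rₐ)/2 = 3.81485 × 10^12 m
e = (rₐ − rₚ)/(rₐ + rₚ) = (6.5303 × 10^12) / (7.6297 × 10^12) = 0.855905
(a) a³ = 5.55178 × 10^37 m³;  T = 2π √(a³/GM) = 2π × 3.02105 × 10^9 s = 1.89818 × 10^10 s ≈ 601.5 years
(b) a = 3.81485 × 10^12 m ≈ 3.815 Tm
(c) vₚ/vₐ = rₐ/rₚ (angular momentum) = (7.08 × 10^12) / (5.497 × 10^11) = 12.8798 ≈ 12.88
(d) vₐ² = GM (2/rₐ − 1/a) = 6.083 × 10^18 × (2.82486 × 10^-13 − 2.62134 × 10^-13) = 123803 m²/s²;  vₐ = 351.857 m/s ≈ 351.9 m/s

Final answer:
(a) orbital period T = 601.5 years
(b) semi-major axis a = 3.815 Tm
(c) velocity ratio vₚ/vₐ = 12.88
(d) velocity at apoapsis vₐ = 351.9 m/s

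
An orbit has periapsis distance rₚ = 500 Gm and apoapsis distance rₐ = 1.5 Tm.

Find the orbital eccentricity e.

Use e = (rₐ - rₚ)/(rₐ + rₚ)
rₚ = 500 Gm = 5 × 10^11 m
rₐ = 1.5 Tm = 1.5 × 10^12 m
rₐ − rₚ = 1 × 10^12 m
rₐ + rₚ = 2 × 10^12 m
e = (rₐ − rₚ)/(rₐ + rₚ) = 0.5

Final answer: e = 0.5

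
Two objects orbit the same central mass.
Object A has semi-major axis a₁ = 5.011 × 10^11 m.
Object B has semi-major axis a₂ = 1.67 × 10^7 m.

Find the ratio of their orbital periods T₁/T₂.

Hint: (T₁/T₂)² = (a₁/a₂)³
a₁ = 5.011 × 10^11 m
a₂ = 1.67 × 10^7 m
a₁/a₂ = 30006
T₁/T₂ = (a₁/a₂)^(3/2) = (30006)^1.5 = 5.19771 × 10^6

Final answer: T₁/T₂ = 5.198 × 10^6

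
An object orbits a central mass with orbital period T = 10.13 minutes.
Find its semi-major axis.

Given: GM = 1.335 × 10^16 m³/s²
T = 10.13 minutes = 607.8 s
GM = 1.335 × 10^16 m³/s²
Kepler's third law: a³ = GM T² / (4π²)
T² = 369421 s²
a³ = (1.335 × 10^16) × 369421 / (4π²) = 1.24923 × 10^20 m³
a = (a³)^(1/3) = 4.99898 × 10^6 m ≈ 4.999 Mm

Final answer: 4.999 Mm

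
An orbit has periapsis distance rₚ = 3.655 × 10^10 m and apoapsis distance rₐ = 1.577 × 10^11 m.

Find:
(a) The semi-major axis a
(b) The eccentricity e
rₚ = 3.655 × 10^10 m
rₐ = 1.577 × 10^11 m
(a) a = (rₚ + rₐ)/2 = 9.7125 × 10^10 m ≈ 9.713 × 10^10 m
(b) e = (rₐ − rₚ)/(rₐ + rₚ) = (1.2115 × 10^11) / (1.9425 × 10^11) = 0.623681

Final answer:
(a) a = 9.713 × 10^10 m
(b) e = 0.6237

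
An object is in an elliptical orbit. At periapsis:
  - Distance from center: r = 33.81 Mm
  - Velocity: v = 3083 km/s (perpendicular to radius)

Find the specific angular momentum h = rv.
r = 33.81 Mm = 3.381 × 10^7 m
v = 3083 km/s = 3.083 × 10^6 m/s
h = rv = 3.381 × 10^7 × 3.083 × 10^6 = 1.04236 × 10^14 m²/s ≈ 1.042 × 10^14 m²/s

Final answer: h = 1.042 × 10^14 m²/s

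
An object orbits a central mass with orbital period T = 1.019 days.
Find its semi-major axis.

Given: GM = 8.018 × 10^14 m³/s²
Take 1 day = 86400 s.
T = 1.019 days = 88041.6 s
GM = 8.018 × 10^14 m³/s²
Kepler's third law: a³ = GM T² / (4π²)
T² = 7.75132 × 10^9 s²
a³ = (8.018 × 10^14) × (7.75132 × 10^9) / (4π²) = 1.57428 × 10^23 m³
a = (a³)^(1/3) = 5.39959 × 10^7 m ≈ 54 Mm

Final answer: 54 Mm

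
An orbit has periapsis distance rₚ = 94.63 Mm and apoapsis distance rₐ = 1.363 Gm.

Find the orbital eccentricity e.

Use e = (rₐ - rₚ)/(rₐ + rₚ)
rₚ = 94.63 Mm = 9.463 × 10^7 m
rₐ = 1.363 Gm = 1.363 × 10^9 m
rₐ − rₚ = 1.26837 × 10^9 m
rₐ + rₚ = 1.45763 × 10^9 m
e = (rₐ − rₚ)/(rₐ + rₚ) = 0.870159

Final answer: e = 0.8702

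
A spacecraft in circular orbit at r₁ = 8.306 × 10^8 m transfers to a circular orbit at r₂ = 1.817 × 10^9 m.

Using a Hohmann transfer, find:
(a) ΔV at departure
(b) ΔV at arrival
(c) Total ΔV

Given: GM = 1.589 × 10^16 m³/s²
r₁ = 8.306 × 10^8 m
r₂ = 1.817 × 10^9 m
GM = 1.589 × 10^16 m³/s²
Transfer ellipse: a_t = (r₁ + r₂)/2 = 1.3238 × 10^9 m
Circular speed at r₁: v₁ = √(GM/r₁) = 4373.87 m/s
Transfer speed at r₁ (periapsis): v₁ₜ = √(GM(2/r₁ − 1/a_t)) = 5124.27 m/s
(a) ΔV₁ = v₁ₜ − v₁ = 750.402 m/s ≈ 750.4 m/s
Circular speed at r₂: v₂ = √(GM/r₂) = 2957.23 m/s
Transfer speed at r₂ (apoapsis): v₂ₜ = √(GM(2/r₂ − 1/a_t)) = 2342.44 m/s
(b) ΔV₂ = v₂ − v₂ₜ = 614.782 m/s ≈ 614.8 m/s
(c) ΔV_total = ΔV₁ + ΔV₂ = 1365.18 m/s ≈ 1.365 km/s

Final answer:
(a) ΔV₁ = 750.4 m/s
(b) ΔV₂ = 614.8 m/s
(c) ΔV_total = 1.365 km/s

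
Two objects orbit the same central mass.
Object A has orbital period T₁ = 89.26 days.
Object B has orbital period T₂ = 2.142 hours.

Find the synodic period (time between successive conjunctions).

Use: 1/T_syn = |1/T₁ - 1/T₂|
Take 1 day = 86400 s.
T₁ = 89.26 days = 7.71206 × 10^6 s
T₂ = 2.142 hours = 7711.2 s
1/T₁ = 1.29667 × 10^-7 s⁻¹
1/T₂ = 0.000129682 s⁻¹
|1/T₁ − 1/T₂| = 0.000129552 s⁻¹
T_syn = 1 / |1/T₁ − 1/T₂| = 7718.92 s ≈ 2.144 hours

Final answer: T_syn = 2.144 hours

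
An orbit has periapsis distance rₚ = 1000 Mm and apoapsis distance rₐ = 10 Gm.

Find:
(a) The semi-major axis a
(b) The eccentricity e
rₚ = 1000 Mm = 1 × 10^9 m
rₐ = 10 Gm = 1 × 10^10 m
(a) a = (rₚ + rₐ)/2 = 5.5 × 10^9 m ≈ 5.5 Gm
(b) e = (rₐ − rₚ)/(rₐ + rₚ) = (9 × 10^9) / (1.1 × 10^10) = 0.818182

Final answer:
(a) a = 5.5 Gm
(b) e = 0.8182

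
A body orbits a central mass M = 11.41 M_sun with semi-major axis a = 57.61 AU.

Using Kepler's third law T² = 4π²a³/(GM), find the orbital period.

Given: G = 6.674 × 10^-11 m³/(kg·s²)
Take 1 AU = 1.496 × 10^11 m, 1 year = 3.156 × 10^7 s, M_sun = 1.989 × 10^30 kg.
M = 11.41 M_sun = 2.26945 × 10^31 kg
GM = G × M = 6.674 × 10^-11 × 2.26945 × 10^31 = 1.51463 × 10^21 m³/s²
a = 57.61 AU = 8.61846 × 10^12 m
a³ = 6.4016 × 10^38 m³
T = 2π √(a³/GM) = 2π √((6.4016 × 10^38) / (1.51463 × 10^21)) = 2π × 6.50116 × 10^8 s
T = 4.0848 × 10^9 s ≈ 129.4 years

Final answer: 129.4 years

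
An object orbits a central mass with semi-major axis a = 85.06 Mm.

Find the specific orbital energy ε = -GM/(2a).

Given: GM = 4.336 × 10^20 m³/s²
a = 85.06 Mm = 8.506 × 10^7 m
GM = 4.336 × 10^20 m³/s²
2a = 1.7012 × 10^8 m
ε = −GM/(2a) = -2.54879 × 10^12 J/kg ≈ -2549 GJ/kg

Final answer: -2549 GJ/kg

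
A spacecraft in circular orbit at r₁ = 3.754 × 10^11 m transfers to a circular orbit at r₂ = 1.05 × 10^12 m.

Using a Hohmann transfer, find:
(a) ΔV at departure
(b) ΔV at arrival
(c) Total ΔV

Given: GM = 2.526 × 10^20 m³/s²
r₁ = 3.754 × 10^11 m
r₂ = 1.05 × 10^12 m
GM = 2.526 × 10^20 m³/s²
Transfer ellipse: a_t = (r₁ + r₂)/2 = 7.127 × 10^11 m
Circular speed at r₁: v₁ = √(GM/r₁) = 25940 m/s
Transfer speed at r₁ (periapsis): v₁ₜ = √(GM(2/r₁ − 1/a_t)) = 31485.5 m/s
(a) ΔV₁ = v₁ₜ − v₁ = 5545.54 m/s ≈ 5.546 km/s
Circular speed at r₂: v₂ = √(GM/r₂) = 15510.4 m/s
Transfer speed at r₂ (apoapsis): v₂ₜ = √(GM(2/r₂ − 1/a_t)) = 11256.8 m/s
(b) ΔV₂ = v₂ − v₂ₜ = 4253.54 m/s ≈ 4.254 km/s
(c) ΔV_total = ΔV₁ + ΔV₂ = 9799.09 m/s ≈ 9.799 km/s

Final answer:
(a) ΔV₁ = 5.546 km/s
(b) ΔV₂ = 4.254 km/s
(c) ΔV_total = 9.799 km/s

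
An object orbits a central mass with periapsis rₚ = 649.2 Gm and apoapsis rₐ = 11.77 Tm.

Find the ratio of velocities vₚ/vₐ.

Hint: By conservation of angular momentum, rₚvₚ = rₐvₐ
rₚ = 649.2 Gm = 6.492 × 10^11 m
rₐ = 11.77 Tm = 1.177 × 10^13 m
rₚvₚ = rₐvₐ  ⇒  vₚ/vₐ = rₐ/rₚ
vₚ/vₐ = (1.177 × 10^13) / (6.492 × 10^11) = 18.13

Final answer: vₚ/vₐ = 18.13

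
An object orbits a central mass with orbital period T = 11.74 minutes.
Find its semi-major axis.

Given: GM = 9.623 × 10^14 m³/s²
T = 11.74 minutes = 704.4 s
GM = 9.623 × 10^14 m³/s²
Kepler's third law: a³ = GM T² / (4π²)
T² = 496179 s²
a³ = (9.623 × 10^14) × 496179 / (4π²) = 1.20945 × 10^19 m³
a = (a³)^(1/3) = 2.29543 × 10^6 m ≈ 2.295 Mm

Final answer: 2.295 Mm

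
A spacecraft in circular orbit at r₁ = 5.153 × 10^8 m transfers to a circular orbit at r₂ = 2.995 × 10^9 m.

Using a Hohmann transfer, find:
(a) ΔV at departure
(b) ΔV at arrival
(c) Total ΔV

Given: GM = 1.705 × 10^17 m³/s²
r₁ = 5.153 × 10^8 m
r₂ = 2.995 × 10^9 m
GM = 1.705 × 10^17 m³/s²
Transfer ellipse: a_t = (r₁ + r₂)/2 = 1.75515 × 10^9 m
Circular speed at r₁: v₁ = √(GM/r₁) = 18190 m/s
Transfer speed at r₁ (periapsis): v₁ₜ = √(GM(2/r₁ − 1/a_t)) = 23761.5 m/s
(a) ΔV₁ = v₁ₜ − v₁ = 5571.5 m/s ≈ 5.572 km/s
Circular speed at r₂: v₂ = √(GM/r₂) = 7545.08 m/s
Transfer speed at r₂ (apoapsis): v₂ₜ = √(GM(2/r₂ − 1/a_t)) = 4088.24 m/s
(b) ΔV₂ = v₂ − v₂ₜ = 3456.84 m/s ≈ 3.457 km/s
(c) ΔV_total = ΔV₁ + ΔV₂ = 9028.34 m/s ≈ 9.028 km/s

Final answer:
(a) ΔV₁ = 5.572 km/s
(b) ΔV₂ = 3.457 km/s
(c) ΔV_total = 9.028 km/s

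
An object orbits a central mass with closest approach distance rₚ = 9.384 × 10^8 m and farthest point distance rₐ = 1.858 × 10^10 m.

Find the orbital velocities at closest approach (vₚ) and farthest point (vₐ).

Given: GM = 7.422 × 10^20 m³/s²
rₚ = 9.384 × 10^8 m
rₐ = 1.858 × 10^10 m
GM = 7.422 × 10^20 m³/s²
a = (rₚ + rₐ)/2 = 9.7592 × 10^9 m
Vis-viva: v² = GM (2/r − 1/a)
vₚ² = 7.422 × 10^20 × (2.13129 × 10^-9 − 1.02467 × 10^-10) = 1.50579 × 10^12 m²/s²
vₚ = 1.22711 × 10^6 m/s ≈ 1227 km/s
vₐ² = 7.422 × 10^20 × (1.07643 × 10^-10 − 1.02467 × 10^-10) = 3.84104 × 10^9 m²/s²
vₐ = 61976.1 m/s ≈ 61.98 km/s

Final answer: vₚ = 1227 km/s, vₐ = 61.98 km/s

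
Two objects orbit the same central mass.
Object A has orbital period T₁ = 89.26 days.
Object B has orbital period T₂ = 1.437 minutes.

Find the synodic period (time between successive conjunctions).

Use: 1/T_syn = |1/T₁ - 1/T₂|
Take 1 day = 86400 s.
T₁ = 89.26 days = 7.71206 × 10^6 s
T₂ = 1.437 minutes = 86.22 s
1/T₁ = 1.29667 × 10^-7 s⁻¹
1/T₂ = 0.0115982 s⁻¹
|1/T₁ − 1/T₂| = 0.0115981 s⁻¹
T_syn = 1 / |1/T₁ − 1/T₂| = 86.221 s ≈ 1.437 minutes

Final answer: T_syn = 1.437 minutes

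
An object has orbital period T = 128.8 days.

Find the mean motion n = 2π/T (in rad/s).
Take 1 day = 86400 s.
T = 128.8 days = 1.11283 × 10^7 s
n = 2π / (1.11283 × 10^7 s) = 5.64612 × 10^-7 rad/s ≈ 5.646 × 10^-7 rad/s

Final answer: n = 5.646 × 10^-7 rad/s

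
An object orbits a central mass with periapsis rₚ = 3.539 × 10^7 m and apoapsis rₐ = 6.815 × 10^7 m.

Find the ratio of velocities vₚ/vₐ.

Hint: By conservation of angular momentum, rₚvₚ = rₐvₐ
rₚ = 3.539 × 10^7 m
rₐ = 6.815 × 10^7 m
rₚvₚ = rₐvₐ  ⇒  vₚ/vₐ = rₐ/rₚ
vₚ/vₐ = (6.815 × 10^7) / (3.539 × 10^7) = 1.92569

Final answer: vₚ/vₐ = 1.926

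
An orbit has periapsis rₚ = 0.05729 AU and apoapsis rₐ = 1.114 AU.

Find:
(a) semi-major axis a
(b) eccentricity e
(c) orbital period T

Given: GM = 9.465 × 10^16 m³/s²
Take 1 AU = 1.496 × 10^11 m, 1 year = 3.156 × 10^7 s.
rₚ = 0.05729 AU = 8.57058 × 10^9 m
rₐ = 1.114 AU = 1.66654 × 10^11 m
GM = 9.465 × 10^16 m³/s²
a = (rₚ + rₐ)/2 = 8.76125 × 10^10 m
e = (rₐ − rₚ)/(rₐ + rₚ) = (1.58084 × 10^11) / (1.75225 × 10^11) = 0.902176
(a) a = 8.76125 × 10^10 m ≈ 0.5856 AU
(b) e = 0.902176 ≈ 0.9022
(c) a³ = 6.72509 × 10^32 m³;  T = 2π √(a³/GM) = 2π × 8.42925 × 10^7 s = 5.29625 × 10^8 s ≈ 16.78 years

Final answer:
(a) semi-major axis a = 0.5856 AU
(b) eccentricity e = 0.9022
(c) orbital period T = 16.78 years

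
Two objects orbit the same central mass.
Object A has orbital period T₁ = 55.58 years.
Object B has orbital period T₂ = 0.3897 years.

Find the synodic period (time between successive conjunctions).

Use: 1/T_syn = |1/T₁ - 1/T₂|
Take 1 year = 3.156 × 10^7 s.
T₁ = 55.58 years = 1.7541 × 10^9 s
T₂ = 0.3897 years = 1.22989 × 10^7 s
1/T₁ = 5.70091 × 10^-10 s⁻¹
1/T₂ = 8.13079 × 10^-8 s⁻¹
|1/T₁ − 1/T₂| = 8.07378 × 10^-8 s⁻¹
T_syn = 1 / |1/T₁ − 1/T₂| = 1.23858 × 10^7 s ≈ 0.3925 years

Final answer: T_syn = 0.3925 years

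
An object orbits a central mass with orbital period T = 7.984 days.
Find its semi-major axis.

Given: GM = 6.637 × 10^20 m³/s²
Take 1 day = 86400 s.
T = 7.984 days = 689818 s
GM = 6.637 × 10^20 m³/s²
Kepler's third law: a³ = GM T² / (4π²)
T² = 4.75848 × 10^11 s²
a³ = (6.637 × 10^20) × (4.75848 × 10^11) / (4π²) = 7.99983 × 10^30 m³
a = (a³)^(1/3) = 1.99999 × 10^10 m ≈ 20 Gm

Final answer: 20 Gm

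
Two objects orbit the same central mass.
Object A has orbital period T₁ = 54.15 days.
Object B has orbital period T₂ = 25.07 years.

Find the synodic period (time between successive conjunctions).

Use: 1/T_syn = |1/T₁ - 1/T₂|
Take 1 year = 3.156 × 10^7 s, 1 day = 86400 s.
T₁ = 54.15 days = 4.67856 × 10^6 s
T₂ = 25.07 years = 7.91209 × 10^8 s
1/T₁ = 2.13741 × 10^-7 s⁻¹
1/T₂ = 1.26389 × 10^-9 s⁻¹
|1/T₁ − 1/T₂| = 2.12477 × 10^-7 s⁻¹
T_syn = 1 / |1/T₁ − 1/T₂| = 4.70639 × 10^6 s ≈ 54.47 days

Final answer: T_syn = 54.47 days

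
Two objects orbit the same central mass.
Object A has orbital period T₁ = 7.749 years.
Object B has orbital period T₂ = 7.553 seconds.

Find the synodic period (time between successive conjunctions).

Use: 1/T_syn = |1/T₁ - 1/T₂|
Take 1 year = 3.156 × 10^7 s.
T₁ = 7.749 years = 2.44558 × 10^8 s
T₂ = 7.553 seconds
1/T₁ = 4.089 × 10^-9 s⁻¹
1/T₂ = 0.132398 s⁻¹
|1/T₁ − 1/T₂| = 0.132398 s⁻¹
T_syn = 1 / |1/T₁ − 1/T₂| = 7.553 s ≈ 7.553 seconds

Final answer: T_syn = 7.553 seconds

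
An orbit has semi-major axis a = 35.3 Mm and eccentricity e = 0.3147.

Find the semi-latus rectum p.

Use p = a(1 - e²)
a = 35.3 Mm = 3.53 × 10^7 m
e = 0.3147,  e² = 0.0990361,  1 − e² = 0.900964
p = a(1 − e²) = 3.53 × 10^7 m × 0.900964 = 3.1804 × 10^7 m ≈ 31.8 Mm

Final answer: p = 31.8 Mm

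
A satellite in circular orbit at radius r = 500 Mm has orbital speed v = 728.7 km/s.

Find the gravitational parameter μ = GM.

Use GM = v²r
r = 500 Mm = 5 × 10^8 m
v = 728.7 km/s = 728700 m/s
v² = 5.31004 × 10^11 m²/s²
GM = v²r = 5.31004 × 10^11 × 5 × 10^8 = 2.65502 × 10^20 m³/s²
GM ≈ 2.655 × 10^20 m³/s²

Final answer: GM = 2.655 × 10^20 m³/s²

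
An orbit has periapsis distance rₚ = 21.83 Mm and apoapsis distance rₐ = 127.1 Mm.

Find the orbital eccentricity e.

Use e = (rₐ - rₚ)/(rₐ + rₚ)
rₚ = 21.83 Mm = 2.183 × 10^7 m
rₐ = 127.1 Mm = 1.271 × 10^8 m
rₐ − rₚ = 1.0527 × 10^8 m
rₐ + rₚ = 1.4893 × 10^8 m
e = (rₐ − rₚ)/(rₐ + rₚ) = 0.706842

Final answer: e = 0.7068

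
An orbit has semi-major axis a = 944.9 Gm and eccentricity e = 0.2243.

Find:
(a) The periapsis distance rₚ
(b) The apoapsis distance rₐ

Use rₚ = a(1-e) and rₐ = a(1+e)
a = 944.9 Gm = 9.449 × 10^11 m
e = 0.2243:  1 − e = 0.7757,  1 + e = 1.2243
(a) rₚ = a(1 − e) = 9.449 × 10^11 m × 0.7757 = 7.32959 × 10^11 m ≈ 733 Gm
(b) rₐ = a(1 + e) = 9.449 × 10^11 m × 1.2243 = 1.15684 × 10^12 m ≈ 1.157 Tm

Final answer:
(a) rₚ = 733 Gm
(b) rₐ = 1.157 Tm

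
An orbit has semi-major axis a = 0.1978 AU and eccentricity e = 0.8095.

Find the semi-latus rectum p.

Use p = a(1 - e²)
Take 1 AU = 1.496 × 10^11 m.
a = 0.1978 AU = 2.95909 × 10^10 m
e = 0.8095,  e² = 0.65529,  1 − e² = 0.34471
p = a(1 − e²) = 2.95909 × 10^10 m × 0.34471 = 1.02003 × 10^10 m ≈ 0.06818 AU

Final answer: p = 0.06818 AU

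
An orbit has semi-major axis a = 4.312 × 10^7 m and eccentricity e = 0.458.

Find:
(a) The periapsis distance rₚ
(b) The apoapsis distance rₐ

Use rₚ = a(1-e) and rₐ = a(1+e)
a = 4.312 × 10^7 m
e = 0.458:  1 − e = 0.542,  1 + e = 1.458
(a) rₚ = a(1 − e) = 4.312 × 10^7 m × 0.542 = 2.3371 × 10^7 m ≈ 2.337 × 10^7 m
(b) rₐ = a(1 + e) = 4.312 × 10^7 m × 1.458 = 6.2869 × 10^7 m ≈ 6.287 × 10^7 m

Final answer:
(a) rₚ = 2.337 × 10^7 m
(b) rₐ = 6.287 × 10^7 m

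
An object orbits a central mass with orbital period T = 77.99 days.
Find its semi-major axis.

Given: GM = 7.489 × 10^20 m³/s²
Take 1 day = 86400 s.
T = 77.99 days = 6.73834 × 10^6 s
GM = 7.489 × 10^20 m³/s²
Kepler's third law: a³ = GM T² / (4π²)
T² = 4.54052 × 10^13 s²
a³ = (7.489 × 10^20) × (4.54052 × 10^13) / (4π²) = 8.6133 × 10^32 m³
a = (a³)^(1/3) = 9.51458 × 10^10 m ≈ 9.515 × 10^10 m

Final answer: 9.515 × 10^10 m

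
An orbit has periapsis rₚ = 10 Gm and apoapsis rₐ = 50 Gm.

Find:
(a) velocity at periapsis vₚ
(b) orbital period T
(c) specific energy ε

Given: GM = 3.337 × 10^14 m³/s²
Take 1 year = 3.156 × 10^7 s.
rₚ = 10 Gm = 1 × 10^10 m
rₐ = 50 Gm = 5 × 10^10 m
GM = 3.337 × 10^14 m³/s²
a = (rₚ + rₐ)/2 = 3 × 10^10 m
e = (rₐ − rₚ)/(rₐ + rₚ) = (4 × 10^10) / (6 × 10^10) = 0.666667
(a) vₚ² = GM (2/rₚ − 1/a) = 3.337 × 10^14 × (2 × 10^-10 − 3.33333 × 10^-11) = 55616.7 m²/s²;  vₚ = 235.832 m/s ≈ 235.8 m/s
(b) a³ = 2.7 × 10^31 m³;  T = 2π √(a³/GM) = 2π × 2.84449 × 10^8 s = 1.78724 × 10^9 s ≈ 56.63 years
(c) 2a = 6 × 10^10 m;  ε = −GM/(2a) = -5561.67 J/kg ≈ -5.562 kJ/kg

Final answer:
(a) velocity at periapsis vₚ = 235.8 m/s
(b) orbital period T = 56.63 years
(c) specific energy ε = -5.562 kJ/kg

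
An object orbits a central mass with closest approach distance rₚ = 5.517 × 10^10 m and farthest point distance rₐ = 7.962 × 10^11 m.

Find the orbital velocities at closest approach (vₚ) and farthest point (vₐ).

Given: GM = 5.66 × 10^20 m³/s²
rₚ = 5.517 × 10^10 m
rₐ = 7.962 × 10^11 m
GM = 5.66 × 10^20 m³/s²
a = (rₚ + rₐ)/2 = 4.25685 × 10^11 m
Vis-viva: v² = GM (2/r − 1/a)
vₚ² = 5.66 × 10^20 × (3.62516 × 10^-11 − 2.34915 × 10^-12) = 1.91888 × 10^10 m²/s²
vₚ = 138524 m/s ≈ 138.5 km/s
vₐ² = 5.66 × 10^20 × (2.51193 × 10^-12 − 2.34915 × 10^-12) = 9.21317 × 10^7 m²/s²
vₐ = 9598.52 m/s ≈ 9.599 km/s

Final answer: vₚ = 138.5 km/s, vₐ = 9.599 km/s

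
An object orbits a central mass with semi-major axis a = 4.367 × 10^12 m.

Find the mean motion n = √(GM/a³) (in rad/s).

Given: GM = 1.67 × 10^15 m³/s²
a = 4.367 × 10^12 m
GM = 1.67 × 10^15 m³/s²
a³ = 8.32817 × 10^37 m³
GM/a³ = (1.67 × 10^15) / (8.32817 × 10^37) = 2.00524 × 10^-23 s⁻²
n = √(GM/a³) = 4.47799 × 10^-12 rad/s ≈ 4.478 × 10^-12 rad/s

Final answer: n = 4.478 × 10^-12 rad/s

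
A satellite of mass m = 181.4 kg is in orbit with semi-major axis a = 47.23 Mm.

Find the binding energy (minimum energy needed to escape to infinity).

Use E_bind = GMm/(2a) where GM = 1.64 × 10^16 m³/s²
a = 47.23 Mm = 4.723 × 10^7 m
GM = 1.64 × 10^16 m³/s²
m = 181.4 kg
GMm = 1.64 × 10^16 × 181.4 = 2.97496 × 10^18 m³·kg/s²
2a = 9.446 × 10^7 m
E_bind = GMm/(2a) = 3.14944 × 10^10 J ≈ 31.49 GJ

Final answer: 31.49 GJ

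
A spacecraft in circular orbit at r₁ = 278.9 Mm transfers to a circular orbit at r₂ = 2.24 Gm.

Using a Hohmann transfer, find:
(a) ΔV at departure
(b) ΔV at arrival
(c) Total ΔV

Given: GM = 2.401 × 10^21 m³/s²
r₁ = 278.9 Mm = 2.789 × 10^8 m
r₂ = 2.24 Gm = 2.24 × 10^9 m
GM = 2.401 × 10^21 m³/s²
Transfer ellipse: a_t = (r₁ + r₂)/2 = 1.25945 × 10^9 m
Circular speed at r₁: v₁ = √(GM/r₁) = 2.93408 × 10^6 m/s
Transfer speed at r₁ (periapsis): v₁ₜ = √(GM(2/r₁ − 1/a_t)) = 3.91296 × 10^6 m/s
(a) ΔV₁ = v₁ₜ − v₁ = 978880 m/s ≈ 978.9 km/s
Circular speed at r₂: v₂ = √(GM/r₂) = 1.03531 × 10^6 m/s
Transfer speed at r₂ (apoapsis): v₂ₜ = √(GM(2/r₂ − 1/a_t)) = 487198 m/s
(b) ΔV₂ = v₂ − v₂ₜ = 548116 m/s ≈ 548.1 km/s
(c) ΔV_total = ΔV₁ + ΔV₂ = 1.527 × 10^6 m/s ≈ 1527 km/s

Final answer:
(a) ΔV₁ = 978.9 km/s
(b) ΔV₂ = 548.1 km/s
(c) ΔV_total = 1527 km/s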